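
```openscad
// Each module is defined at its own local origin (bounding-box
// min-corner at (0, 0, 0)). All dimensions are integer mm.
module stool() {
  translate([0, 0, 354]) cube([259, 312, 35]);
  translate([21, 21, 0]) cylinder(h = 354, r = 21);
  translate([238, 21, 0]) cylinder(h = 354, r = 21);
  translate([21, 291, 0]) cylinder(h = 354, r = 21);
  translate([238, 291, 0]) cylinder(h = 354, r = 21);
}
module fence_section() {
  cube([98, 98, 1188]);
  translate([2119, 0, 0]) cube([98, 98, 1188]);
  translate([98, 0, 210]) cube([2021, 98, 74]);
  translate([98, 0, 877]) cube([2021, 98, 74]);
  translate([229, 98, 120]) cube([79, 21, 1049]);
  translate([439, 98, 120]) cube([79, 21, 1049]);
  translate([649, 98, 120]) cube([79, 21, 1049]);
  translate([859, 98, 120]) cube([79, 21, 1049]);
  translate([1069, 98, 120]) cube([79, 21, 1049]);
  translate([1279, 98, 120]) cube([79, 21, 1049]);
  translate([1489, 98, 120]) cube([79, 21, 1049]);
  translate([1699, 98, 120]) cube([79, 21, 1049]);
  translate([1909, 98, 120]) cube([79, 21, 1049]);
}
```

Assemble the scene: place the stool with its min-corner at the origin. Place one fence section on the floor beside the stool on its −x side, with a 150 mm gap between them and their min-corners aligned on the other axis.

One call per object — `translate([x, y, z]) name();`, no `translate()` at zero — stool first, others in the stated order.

stool();
translate([-2367, 0, 0]) fence_section();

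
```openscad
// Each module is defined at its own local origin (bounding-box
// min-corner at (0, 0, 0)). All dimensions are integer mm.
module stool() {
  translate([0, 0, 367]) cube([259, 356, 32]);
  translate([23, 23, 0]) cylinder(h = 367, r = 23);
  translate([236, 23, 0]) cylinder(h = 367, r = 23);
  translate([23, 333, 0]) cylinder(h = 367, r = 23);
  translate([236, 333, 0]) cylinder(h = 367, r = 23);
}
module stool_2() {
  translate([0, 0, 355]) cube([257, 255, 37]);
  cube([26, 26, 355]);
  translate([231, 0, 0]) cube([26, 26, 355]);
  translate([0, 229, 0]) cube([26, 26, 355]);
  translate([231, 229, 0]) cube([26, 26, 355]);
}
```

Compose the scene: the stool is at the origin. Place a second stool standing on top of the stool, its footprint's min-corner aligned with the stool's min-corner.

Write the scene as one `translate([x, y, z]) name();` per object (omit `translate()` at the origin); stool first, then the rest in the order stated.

stool();
translate([0, 0, 399]) stool_2();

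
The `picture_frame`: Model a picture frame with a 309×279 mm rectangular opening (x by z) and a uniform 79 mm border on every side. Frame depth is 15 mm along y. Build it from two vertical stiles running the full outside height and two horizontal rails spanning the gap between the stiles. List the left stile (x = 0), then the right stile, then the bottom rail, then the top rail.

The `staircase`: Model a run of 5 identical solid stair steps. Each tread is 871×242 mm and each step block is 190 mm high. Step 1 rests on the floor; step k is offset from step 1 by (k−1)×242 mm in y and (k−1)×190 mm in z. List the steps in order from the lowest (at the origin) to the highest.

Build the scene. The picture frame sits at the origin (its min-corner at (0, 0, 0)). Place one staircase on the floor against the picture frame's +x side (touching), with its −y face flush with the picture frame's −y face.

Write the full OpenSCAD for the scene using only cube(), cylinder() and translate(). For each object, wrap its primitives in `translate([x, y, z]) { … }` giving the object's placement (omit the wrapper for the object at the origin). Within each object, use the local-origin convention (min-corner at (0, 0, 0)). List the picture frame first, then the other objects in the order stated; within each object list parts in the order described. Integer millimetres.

cube([79, 15, 437]);
translate([388, 0, 0]) cube([79, 15, 437]);
translate([79, 0, 0]) cube([309, 15, 79]);
translate([79, 0, 358]) cube([309, 15, 79]);
translate([467, 0, 0]) {
  cube([871, 242, 190]);
  translate([0, 242, 190]) cube([871, 242, 190]);
  translate([0, 484, 380]) cube([871, 242, 190]);
  translate([0, 726, 570]) cube([871, 242, 190]);
  translate([0, 968, 760]) cube([871, 242, 190]);
}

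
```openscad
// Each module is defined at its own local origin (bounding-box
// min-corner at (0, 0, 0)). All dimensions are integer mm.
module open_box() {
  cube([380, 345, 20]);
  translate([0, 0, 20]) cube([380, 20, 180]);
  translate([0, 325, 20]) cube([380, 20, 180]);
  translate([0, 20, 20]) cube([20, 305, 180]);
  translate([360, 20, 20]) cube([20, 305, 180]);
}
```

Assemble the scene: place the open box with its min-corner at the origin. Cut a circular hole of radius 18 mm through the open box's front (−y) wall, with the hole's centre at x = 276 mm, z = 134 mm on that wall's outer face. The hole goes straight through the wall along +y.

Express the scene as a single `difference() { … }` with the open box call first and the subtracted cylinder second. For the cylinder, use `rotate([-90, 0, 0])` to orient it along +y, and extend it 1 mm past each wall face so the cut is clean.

difference() {
  open_box();
  translate([276, -1, 134]) rotate([-90, 0, 0]) cylinder(h = 22, r = 18);
}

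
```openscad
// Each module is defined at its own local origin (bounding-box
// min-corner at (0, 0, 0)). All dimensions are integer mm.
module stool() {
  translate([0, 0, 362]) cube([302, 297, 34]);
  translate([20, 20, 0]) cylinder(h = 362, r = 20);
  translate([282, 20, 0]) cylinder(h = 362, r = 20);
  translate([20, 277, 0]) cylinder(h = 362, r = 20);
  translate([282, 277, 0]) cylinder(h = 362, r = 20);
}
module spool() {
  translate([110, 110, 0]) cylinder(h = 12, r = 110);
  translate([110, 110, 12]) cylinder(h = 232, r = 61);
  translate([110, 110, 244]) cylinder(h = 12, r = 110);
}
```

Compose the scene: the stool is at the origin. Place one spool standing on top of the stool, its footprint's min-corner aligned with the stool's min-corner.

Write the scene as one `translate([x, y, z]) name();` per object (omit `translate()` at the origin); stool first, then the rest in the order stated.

stool();
translate([0, 0, 396]) spool();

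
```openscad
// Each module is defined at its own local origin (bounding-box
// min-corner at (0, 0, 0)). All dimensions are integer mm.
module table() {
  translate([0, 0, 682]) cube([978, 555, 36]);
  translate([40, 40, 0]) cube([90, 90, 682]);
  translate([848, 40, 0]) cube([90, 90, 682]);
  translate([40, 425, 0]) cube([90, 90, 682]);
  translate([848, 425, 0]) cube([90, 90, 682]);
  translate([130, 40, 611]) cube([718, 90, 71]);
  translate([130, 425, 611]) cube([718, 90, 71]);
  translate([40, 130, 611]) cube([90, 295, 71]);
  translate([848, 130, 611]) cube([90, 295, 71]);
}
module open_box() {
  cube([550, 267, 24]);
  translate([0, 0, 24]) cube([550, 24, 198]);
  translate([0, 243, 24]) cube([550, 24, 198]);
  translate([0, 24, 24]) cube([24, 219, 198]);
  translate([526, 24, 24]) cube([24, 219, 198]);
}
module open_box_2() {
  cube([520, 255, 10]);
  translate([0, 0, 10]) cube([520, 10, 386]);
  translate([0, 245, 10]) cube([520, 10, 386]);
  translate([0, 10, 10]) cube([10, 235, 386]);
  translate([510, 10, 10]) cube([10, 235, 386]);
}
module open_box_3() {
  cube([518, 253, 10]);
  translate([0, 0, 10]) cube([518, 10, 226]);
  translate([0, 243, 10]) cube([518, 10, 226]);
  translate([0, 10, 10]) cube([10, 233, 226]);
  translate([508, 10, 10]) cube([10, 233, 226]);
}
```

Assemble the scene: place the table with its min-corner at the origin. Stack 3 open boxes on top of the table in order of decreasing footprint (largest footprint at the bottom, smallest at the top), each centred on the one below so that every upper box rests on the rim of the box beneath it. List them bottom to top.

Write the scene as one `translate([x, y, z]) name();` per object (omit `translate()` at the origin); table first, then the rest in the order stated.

table();
translate([214, 144, 718]) open_box();
translate([229, 150, 940]) open_box_2();
translate([230, 151, 1336]) open_box_3();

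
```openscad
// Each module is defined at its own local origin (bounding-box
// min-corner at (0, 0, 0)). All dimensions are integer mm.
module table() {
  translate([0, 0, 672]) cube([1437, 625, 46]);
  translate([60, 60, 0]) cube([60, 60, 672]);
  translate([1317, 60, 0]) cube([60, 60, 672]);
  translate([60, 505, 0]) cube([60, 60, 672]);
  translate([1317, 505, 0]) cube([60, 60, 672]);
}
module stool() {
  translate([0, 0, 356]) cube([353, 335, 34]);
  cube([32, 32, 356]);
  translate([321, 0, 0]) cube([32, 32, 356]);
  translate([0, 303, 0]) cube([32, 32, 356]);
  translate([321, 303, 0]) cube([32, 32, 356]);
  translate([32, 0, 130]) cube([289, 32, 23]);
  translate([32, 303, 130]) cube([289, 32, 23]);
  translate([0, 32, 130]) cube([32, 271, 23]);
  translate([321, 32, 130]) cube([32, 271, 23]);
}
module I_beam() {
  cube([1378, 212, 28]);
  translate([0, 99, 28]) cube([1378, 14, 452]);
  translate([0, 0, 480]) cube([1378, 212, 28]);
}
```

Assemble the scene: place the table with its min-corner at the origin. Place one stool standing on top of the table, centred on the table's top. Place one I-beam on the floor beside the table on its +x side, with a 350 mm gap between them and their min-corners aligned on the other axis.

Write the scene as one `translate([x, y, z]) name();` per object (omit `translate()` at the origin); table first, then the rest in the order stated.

table();
translate([542, 145, 718]) stool();
translate([1787, 0, 0]) I_beam();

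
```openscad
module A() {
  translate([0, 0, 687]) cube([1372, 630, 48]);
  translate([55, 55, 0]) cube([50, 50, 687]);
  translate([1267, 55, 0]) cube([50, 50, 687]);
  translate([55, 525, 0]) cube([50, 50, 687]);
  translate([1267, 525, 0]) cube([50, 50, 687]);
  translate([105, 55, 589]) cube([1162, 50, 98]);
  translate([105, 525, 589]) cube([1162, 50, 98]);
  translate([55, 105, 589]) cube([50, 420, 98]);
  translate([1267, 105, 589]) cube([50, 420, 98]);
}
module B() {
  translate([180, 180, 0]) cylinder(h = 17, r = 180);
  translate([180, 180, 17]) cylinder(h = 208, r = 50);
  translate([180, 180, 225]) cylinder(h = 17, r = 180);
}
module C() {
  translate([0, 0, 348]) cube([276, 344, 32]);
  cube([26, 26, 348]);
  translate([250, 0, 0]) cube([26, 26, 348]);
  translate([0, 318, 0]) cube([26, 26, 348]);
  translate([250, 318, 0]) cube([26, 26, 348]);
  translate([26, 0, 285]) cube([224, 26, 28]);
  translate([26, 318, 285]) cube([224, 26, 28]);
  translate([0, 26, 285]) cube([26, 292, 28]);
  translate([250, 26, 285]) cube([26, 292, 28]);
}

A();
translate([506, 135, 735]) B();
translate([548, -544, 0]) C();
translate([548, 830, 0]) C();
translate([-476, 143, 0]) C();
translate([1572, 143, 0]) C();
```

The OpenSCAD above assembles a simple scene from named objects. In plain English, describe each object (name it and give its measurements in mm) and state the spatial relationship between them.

A is a rectangular dining table. The top is 1372×630×48 mm with its upper surface at z = 735 mm. It stands on four 50×50 mm square legs, each inset 55 mm from the nearest pair of top edges, running from the floor to the underside of the top. Four apron rails, 50 mm thick and 98 mm tall, run between adjacent legs with their top edges flush with the underside of the top and their outer faces flush with the legs' outer faces.

B is a spool: two coaxial disc flanges of radius 180 mm and thickness 17 mm, joined by a core cylinder of radius 50 mm and height 208 mm. The lower flange rests on z = 0 and the three cylinders share a vertical axis.

C is a simple wooden stool: a rectangular seat 276 mm (x) by 344 mm (y), 32 mm thick, top face at z = 380 mm, on four square legs, each 26×26 mm in cross-section. The legs rest on z = 0, each flush with a corner of the seat. Four stretchers, 26 mm wide and 28 mm tall, connect adjacent legs with their undersides at z = 285 mm, each running between the inner faces of the legs it joins and aligned with the legs' outer faces on the other axis.

The spool is on top of the table, centred. Four stools sit around the table at the −y, +y, −x, +x sides.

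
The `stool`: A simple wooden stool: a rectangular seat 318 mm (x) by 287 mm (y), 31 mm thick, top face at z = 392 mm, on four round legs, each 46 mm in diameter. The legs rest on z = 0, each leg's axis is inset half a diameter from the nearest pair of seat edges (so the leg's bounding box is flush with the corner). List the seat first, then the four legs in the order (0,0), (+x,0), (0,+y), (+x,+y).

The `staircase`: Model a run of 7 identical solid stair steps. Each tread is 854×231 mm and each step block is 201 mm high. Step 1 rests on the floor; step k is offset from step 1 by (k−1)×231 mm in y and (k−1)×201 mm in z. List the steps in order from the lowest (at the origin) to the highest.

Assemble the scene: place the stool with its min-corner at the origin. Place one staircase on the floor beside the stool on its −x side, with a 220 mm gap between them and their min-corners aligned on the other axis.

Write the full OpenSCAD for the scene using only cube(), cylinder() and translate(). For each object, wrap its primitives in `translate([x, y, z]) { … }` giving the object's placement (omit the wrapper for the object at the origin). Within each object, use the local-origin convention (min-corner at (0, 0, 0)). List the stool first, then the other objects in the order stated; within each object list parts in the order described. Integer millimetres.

translate([0, 0, 361]) cube([318, 287, 31]);
translate([23, 23, 0]) cylinder(h = 361, r = 23);
translate([295, 23, 0]) cylinder(h = 361, r = 23);
translate([23, 264, 0]) cylinder(h = 361, r = 23);
translate([295, 264, 0]) cylinder(h = 361, r = 23);
translate([-1074, 0, 0]) {
  cube([854, 231, 201]);
  translate([0, 231, 201]) cube([854, 231, 201]);
  translate([0, 462, 402]) cube([854, 231, 201]);
  translate([0, 693, 603]) cube([854, 231, 201]);
  translate([0, 924, 804]) cube([854, 231, 201]);
  translate([0, 1155, 1005]) cube([854, 231, 201]);
  translate([0, 1386, 1206]) cube([854, 231, 201]);
}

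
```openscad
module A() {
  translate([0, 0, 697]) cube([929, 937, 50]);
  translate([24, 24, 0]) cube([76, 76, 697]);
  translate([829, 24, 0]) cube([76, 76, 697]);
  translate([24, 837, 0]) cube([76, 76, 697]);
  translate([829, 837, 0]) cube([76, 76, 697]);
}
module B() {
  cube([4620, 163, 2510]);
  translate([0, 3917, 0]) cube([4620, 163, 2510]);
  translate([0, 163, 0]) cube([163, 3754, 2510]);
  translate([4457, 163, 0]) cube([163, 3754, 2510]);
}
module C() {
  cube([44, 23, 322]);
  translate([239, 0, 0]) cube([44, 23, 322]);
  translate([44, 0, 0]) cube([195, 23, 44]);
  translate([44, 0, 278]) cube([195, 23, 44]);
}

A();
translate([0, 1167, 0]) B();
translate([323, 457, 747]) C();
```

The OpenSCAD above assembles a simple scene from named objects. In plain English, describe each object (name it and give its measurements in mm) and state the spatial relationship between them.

A is a table: top 929 mm (x) × 937 mm (y), 50 mm thick, upper face at z = 747 mm, on four 76×76 mm square legs, each inset 24 mm from the nearest pair of top edges, running from z = 0 to the bottom of the top.

B is a box-shaped house frame (walls only): outside footprint 4620×4080 mm, wall height 2510 mm, wall thickness 163 mm. The two y-facing walls run the full x-width; the two x-facing walls fit between the inner faces of the y-facing walls.

C is a rectangular picture frame lying in the x–z plane (depth along y). The opening is 195 mm wide (x) by 234 mm tall (z), surrounded by a border 44 mm wide on all four sides. The frame is 23 mm deep and is made of two full-height vertical stiles with two horizontal rails fitted between them.

The house frame is on the floor beside the table on its +y side. The picture frame is on top of the table, centred.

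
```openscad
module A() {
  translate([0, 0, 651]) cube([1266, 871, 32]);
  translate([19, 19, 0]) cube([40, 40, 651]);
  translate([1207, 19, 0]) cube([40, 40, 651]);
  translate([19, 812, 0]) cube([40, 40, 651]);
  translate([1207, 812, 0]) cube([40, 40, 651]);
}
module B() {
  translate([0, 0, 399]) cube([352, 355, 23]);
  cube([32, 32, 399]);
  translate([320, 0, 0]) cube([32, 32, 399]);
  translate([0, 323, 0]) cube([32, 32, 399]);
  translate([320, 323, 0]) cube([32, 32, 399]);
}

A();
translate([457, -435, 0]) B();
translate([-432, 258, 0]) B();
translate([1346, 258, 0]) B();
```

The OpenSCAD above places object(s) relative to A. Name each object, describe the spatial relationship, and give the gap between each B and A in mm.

A is a table. B is a stool. Three stools sit around the table at the −y, −x, +x sides. The gap between each stool and the table is 80 mm.

Each stool's nearest face is 80 mm from the table's bounding box.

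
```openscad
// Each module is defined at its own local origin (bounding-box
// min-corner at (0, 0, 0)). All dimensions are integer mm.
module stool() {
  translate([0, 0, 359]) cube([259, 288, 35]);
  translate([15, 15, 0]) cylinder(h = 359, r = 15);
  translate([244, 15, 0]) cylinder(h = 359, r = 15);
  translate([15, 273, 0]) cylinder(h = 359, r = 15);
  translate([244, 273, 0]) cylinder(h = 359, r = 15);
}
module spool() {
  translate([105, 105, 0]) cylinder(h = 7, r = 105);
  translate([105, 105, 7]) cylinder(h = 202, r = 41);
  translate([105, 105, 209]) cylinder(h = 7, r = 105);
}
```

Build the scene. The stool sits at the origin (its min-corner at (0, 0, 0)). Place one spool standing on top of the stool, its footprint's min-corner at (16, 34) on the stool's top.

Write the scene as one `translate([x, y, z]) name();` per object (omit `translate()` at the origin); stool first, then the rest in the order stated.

stool();
translate([16, 34, 394]) spool();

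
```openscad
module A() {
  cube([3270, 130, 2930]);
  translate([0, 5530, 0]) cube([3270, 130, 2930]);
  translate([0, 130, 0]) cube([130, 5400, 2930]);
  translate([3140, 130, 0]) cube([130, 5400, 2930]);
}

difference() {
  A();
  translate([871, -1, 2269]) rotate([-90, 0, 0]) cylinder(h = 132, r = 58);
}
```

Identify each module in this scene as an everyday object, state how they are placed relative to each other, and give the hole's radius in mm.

The subtracted cylinder has r = 58 mm.

A is a house frame. The house frame has a circular hole through its front wall. The hole's radius is 58 mm.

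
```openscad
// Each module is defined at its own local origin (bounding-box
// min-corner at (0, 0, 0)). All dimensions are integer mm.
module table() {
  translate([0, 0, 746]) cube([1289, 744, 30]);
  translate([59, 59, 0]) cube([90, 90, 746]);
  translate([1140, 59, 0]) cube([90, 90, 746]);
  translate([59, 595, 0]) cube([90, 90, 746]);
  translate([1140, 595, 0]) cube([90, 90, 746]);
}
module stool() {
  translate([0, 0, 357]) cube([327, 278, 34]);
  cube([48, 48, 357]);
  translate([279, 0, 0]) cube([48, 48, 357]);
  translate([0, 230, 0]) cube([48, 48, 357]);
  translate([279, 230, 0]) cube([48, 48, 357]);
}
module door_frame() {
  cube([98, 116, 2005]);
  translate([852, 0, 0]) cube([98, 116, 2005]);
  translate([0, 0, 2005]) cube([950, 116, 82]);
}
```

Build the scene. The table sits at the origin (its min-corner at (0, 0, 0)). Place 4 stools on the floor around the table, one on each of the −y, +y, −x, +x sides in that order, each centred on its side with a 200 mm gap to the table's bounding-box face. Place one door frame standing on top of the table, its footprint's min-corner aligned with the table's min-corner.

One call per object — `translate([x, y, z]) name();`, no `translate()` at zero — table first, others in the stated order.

table();
translate([481, -478, 0]) stool();
translate([481, 944, 0]) stool();
translate([-527, 233, 0]) stool();
translate([1489, 233, 0]) stool();
translate([0, 0, 776]) door_frame();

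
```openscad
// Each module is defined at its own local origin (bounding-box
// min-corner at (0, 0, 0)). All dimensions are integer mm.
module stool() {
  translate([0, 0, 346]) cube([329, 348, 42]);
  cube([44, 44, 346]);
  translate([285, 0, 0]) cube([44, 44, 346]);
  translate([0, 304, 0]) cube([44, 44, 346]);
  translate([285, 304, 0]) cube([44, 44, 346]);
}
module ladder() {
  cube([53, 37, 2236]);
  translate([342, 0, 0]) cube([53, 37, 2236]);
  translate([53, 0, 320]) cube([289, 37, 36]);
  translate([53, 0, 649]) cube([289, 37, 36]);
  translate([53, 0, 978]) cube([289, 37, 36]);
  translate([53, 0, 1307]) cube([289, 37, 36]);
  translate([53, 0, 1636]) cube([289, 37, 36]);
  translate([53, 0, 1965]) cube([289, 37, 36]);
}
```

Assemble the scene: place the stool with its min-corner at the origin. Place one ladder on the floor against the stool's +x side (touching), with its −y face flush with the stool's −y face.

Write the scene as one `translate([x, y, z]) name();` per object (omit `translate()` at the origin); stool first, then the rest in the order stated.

stool();
translate([329, 0, 0]) ladder();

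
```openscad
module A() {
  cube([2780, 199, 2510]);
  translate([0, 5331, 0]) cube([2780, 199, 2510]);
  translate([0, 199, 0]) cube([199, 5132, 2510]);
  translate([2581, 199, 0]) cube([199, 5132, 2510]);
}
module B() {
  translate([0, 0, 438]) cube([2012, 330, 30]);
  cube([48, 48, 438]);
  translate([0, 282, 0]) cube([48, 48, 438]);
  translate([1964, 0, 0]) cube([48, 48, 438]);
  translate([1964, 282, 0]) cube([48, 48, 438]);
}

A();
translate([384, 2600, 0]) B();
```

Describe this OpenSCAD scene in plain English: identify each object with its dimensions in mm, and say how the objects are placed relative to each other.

A is the wall frame of a small rectangular building: four walls, each 2510 mm tall and 199 mm thick, enclosing a footprint 2780 mm (x) by 5530 mm (y) outside-to-outside, with no floor or roof. The front and back walls (the −y and +y sides) span the full width; the two side walls fit between them.

B is a long wooden bench with a 2012 mm (x) × 330 mm (y) seat, 30 mm thick, its top surface 468 mm above the floor. Four 48 mm square legs at the seat corners, flush with the edges, run from z = 0 to the seat underside.

The bench sits inside the house frame, centred.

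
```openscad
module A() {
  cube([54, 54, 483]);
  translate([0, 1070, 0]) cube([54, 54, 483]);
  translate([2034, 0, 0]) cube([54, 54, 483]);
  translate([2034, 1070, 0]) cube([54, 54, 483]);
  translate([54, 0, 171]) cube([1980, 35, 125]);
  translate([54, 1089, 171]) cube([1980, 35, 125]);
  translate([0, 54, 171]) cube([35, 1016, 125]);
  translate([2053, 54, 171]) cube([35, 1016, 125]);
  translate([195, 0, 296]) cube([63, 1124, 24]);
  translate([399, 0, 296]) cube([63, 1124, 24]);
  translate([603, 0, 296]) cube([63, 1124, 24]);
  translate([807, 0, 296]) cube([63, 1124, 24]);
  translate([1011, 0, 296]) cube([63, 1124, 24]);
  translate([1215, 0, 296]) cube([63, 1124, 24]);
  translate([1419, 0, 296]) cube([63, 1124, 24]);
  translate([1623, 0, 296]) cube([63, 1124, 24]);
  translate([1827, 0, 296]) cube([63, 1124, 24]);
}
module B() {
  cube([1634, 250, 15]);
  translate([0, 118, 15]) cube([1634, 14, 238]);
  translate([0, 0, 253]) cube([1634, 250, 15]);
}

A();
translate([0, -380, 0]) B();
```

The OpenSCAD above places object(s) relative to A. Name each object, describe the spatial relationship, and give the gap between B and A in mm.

The I-beam's nearest face is 130 mm from the bed frame's −y face.

A is a bed frame. B is an I-beam. The I-beam is on the floor beside the bed frame on its −y side. The gap between the I-beam and the bed frame is 130 mm.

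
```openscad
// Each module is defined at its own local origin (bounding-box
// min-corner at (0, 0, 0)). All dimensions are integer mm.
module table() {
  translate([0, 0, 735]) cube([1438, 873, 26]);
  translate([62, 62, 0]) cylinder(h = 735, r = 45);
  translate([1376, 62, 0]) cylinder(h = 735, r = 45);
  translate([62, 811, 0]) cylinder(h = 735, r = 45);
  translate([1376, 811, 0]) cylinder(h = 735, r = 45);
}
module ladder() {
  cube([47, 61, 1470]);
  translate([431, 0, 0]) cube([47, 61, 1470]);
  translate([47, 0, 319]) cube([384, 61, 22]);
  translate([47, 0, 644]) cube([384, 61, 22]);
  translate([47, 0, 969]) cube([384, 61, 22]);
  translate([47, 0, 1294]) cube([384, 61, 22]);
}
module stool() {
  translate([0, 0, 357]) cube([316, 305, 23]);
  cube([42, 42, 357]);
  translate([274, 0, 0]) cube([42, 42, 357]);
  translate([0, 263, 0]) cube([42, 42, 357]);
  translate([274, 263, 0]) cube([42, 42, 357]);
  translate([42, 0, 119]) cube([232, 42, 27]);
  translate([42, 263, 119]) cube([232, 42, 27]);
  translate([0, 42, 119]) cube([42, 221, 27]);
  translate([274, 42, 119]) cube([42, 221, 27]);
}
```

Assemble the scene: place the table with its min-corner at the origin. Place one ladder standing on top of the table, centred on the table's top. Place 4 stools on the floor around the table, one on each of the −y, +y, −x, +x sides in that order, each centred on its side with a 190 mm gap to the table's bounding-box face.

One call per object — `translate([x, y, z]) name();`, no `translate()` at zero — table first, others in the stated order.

table();
translate([480, 406, 761]) ladder();
translate([561, -495, 0]) stool();
translate([561, 1063, 0]) stool();
translate([-506, 284, 0]) stool();
translate([1628, 284, 0]) stool();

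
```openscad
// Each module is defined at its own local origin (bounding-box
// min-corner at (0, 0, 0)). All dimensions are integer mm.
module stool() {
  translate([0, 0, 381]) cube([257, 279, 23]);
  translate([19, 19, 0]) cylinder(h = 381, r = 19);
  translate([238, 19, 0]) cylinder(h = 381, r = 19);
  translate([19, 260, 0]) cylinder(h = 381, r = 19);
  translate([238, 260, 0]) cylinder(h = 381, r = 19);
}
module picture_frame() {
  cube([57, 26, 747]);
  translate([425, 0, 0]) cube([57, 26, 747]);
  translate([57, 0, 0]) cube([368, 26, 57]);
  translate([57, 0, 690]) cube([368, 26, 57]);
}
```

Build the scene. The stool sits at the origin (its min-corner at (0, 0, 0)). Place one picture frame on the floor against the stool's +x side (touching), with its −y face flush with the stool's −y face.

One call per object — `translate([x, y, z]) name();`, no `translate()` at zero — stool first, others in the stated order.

stool();
translate([257, 0, 0]) picture_frame();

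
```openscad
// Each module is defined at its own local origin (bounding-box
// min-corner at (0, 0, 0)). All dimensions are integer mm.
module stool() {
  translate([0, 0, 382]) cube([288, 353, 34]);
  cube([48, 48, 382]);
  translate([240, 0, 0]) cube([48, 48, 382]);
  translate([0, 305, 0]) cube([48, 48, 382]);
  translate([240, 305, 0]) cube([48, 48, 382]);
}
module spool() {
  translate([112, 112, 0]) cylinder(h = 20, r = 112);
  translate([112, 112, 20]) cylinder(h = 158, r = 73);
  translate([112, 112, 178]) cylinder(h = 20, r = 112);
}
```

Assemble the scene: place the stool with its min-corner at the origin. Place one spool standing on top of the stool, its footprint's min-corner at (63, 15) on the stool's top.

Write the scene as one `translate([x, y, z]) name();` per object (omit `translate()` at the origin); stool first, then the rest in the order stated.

stool();
translate([63, 15, 416]) spool();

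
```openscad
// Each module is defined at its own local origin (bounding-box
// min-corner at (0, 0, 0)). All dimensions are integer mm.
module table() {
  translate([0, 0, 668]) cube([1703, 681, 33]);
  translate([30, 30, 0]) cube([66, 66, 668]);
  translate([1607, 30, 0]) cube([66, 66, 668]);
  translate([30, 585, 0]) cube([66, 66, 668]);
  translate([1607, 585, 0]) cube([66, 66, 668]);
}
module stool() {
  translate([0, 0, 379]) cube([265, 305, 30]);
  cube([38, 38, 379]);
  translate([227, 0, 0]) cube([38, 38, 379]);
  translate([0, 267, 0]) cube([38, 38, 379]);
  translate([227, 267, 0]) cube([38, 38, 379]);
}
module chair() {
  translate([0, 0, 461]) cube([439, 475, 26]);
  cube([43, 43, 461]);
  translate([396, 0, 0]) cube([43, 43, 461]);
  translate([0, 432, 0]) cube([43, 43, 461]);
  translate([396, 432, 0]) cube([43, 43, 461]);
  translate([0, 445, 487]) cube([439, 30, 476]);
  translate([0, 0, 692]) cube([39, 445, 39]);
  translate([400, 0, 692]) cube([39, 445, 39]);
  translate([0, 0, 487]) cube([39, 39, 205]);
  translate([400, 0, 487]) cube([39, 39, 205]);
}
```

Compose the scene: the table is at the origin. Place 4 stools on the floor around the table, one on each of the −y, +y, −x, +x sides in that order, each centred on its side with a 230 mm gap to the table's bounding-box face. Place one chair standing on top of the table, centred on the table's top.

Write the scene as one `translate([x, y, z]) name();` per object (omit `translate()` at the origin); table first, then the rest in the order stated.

table();
translate([719, -535, 0]) stool();
translate([719, 911, 0]) stool();
translate([-495, 188, 0]) stool();
translate([1933, 188, 0]) stool();
translate([632, 103, 701]) chair();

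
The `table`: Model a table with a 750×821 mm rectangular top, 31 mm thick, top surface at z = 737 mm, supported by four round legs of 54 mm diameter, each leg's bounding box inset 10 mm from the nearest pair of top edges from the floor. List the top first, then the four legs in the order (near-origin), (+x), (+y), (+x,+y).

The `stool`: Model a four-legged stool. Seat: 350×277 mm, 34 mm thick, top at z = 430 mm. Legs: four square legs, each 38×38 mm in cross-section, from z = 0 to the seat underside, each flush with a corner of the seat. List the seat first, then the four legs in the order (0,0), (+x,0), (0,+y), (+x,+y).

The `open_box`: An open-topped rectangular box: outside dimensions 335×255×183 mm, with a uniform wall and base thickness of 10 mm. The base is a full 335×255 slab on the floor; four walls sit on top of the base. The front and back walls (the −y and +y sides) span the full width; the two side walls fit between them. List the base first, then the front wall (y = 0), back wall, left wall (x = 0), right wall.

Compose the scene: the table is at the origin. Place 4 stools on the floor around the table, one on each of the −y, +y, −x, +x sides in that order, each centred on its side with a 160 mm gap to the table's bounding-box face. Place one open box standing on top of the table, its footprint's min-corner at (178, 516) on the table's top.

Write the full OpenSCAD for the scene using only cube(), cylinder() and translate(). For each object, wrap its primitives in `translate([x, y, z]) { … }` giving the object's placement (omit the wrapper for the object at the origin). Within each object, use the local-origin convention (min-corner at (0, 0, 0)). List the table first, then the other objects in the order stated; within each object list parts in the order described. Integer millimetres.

translate([0, 0, 706]) cube([750, 821, 31]);
translate([37, 37, 0]) cylinder(h = 706, r = 27);
translate([713, 37, 0]) cylinder(h = 706, r = 27);
translate([37, 784, 0]) cylinder(h = 706, r = 27);
translate([713, 784, 0]) cylinder(h = 706, r = 27);
translate([200, -437, 0]) {
  translate([0, 0, 396]) cube([350, 277, 34]);
  cube([38, 38, 396]);
  translate([312, 0, 0]) cube([38, 38, 396]);
  translate([0, 239, 0]) cube([38, 38, 396]);
  translate([312, 239, 0]) cube([38, 38, 396]);
}
translate([200, 981, 0]) {
  translate([0, 0, 396]) cube([350, 277, 34]);
  cube([38, 38, 396]);
  translate([312, 0, 0]) cube([38, 38, 396]);
  translate([0, 239, 0]) cube([38, 38, 396]);
  translate([312, 239, 0]) cube([38, 38, 396]);
}
translate([-510, 272, 0]) {
  translate([0, 0, 396]) cube([350, 277, 34]);
  cube([38, 38, 396]);
  translate([312, 0, 0]) cube([38, 38, 396]);
  translate([0, 239, 0]) cube([38, 38, 396]);
  translate([312, 239, 0]) cube([38, 38, 396]);
}
translate([910, 272, 0]) {
  translate([0, 0, 396]) cube([350, 277, 34]);
  cube([38, 38, 396]);
  translate([312, 0, 0]) cube([38, 38, 396]);
  translate([0, 239, 0]) cube([38, 38, 396]);
  translate([312, 239, 0]) cube([38, 38, 396]);
}
translate([178, 516, 737]) {
  cube([335, 255, 10]);
  translate([0, 0, 10]) cube([335, 10, 173]);
  translate([0, 245, 10]) cube([335, 10, 173]);
  translate([0, 10, 10]) cube([10, 235, 173]);
  translate([325, 10, 10]) cube([10, 235, 173]);
}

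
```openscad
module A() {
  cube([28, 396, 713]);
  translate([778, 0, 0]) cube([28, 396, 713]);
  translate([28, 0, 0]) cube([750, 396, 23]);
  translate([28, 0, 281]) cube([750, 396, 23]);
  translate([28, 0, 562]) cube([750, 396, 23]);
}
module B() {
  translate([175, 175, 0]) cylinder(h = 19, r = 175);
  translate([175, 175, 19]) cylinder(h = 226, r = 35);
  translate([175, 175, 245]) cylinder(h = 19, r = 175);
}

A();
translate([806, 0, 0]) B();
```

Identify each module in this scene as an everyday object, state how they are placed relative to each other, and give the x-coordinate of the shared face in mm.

A is a bookshelf. B is a spool. The spool is against the bookshelf's +x side, with their −y faces flush. The x-coordinate of the shared face is 806 mm.

The bookshelf's +x face and the spool's −x face are both at x = 806 mm.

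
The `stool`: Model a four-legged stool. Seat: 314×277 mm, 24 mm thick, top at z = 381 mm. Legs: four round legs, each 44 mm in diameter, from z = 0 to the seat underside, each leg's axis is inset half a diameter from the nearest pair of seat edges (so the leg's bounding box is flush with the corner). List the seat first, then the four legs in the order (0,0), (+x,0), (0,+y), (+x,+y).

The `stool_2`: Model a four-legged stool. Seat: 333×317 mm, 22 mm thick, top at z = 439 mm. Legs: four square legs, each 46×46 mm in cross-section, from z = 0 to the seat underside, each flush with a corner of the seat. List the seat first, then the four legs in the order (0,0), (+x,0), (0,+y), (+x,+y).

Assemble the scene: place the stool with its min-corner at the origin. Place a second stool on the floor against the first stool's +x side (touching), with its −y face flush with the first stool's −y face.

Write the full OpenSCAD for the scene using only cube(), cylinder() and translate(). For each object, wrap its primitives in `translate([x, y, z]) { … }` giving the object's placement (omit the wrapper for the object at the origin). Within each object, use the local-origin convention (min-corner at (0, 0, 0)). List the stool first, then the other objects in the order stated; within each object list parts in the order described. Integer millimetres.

translate([0, 0, 357]) cube([314, 277, 24]);
translate([22, 22, 0]) cylinder(h = 357, r = 22);
translate([292, 22, 0]) cylinder(h = 357, r = 22);
translate([22, 255, 0]) cylinder(h = 357, r = 22);
translate([292, 255, 0]) cylinder(h = 357, r = 22);
translate([314, 0, 0]) {
  translate([0, 0, 417]) cube([333, 317, 22]);
  cube([46, 46, 417]);
  translate([287, 0, 0]) cube([46, 46, 417]);
  translate([0, 271, 0]) cube([46, 46, 417]);
  translate([287, 271, 0]) cube([46, 46, 417]);
}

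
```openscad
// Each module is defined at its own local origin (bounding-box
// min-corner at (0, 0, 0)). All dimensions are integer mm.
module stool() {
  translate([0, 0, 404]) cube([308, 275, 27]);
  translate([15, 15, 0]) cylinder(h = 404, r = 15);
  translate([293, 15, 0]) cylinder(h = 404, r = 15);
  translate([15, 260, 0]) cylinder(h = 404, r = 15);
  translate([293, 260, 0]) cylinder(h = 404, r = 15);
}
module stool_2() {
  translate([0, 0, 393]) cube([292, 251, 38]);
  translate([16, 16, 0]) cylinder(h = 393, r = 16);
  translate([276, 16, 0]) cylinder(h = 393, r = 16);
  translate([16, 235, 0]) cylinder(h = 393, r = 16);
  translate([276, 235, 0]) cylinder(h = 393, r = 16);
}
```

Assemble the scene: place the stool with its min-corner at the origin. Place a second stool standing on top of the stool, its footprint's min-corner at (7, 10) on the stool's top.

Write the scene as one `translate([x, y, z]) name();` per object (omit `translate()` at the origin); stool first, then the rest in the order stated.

stool();
translate([7, 10, 431]) stool_2();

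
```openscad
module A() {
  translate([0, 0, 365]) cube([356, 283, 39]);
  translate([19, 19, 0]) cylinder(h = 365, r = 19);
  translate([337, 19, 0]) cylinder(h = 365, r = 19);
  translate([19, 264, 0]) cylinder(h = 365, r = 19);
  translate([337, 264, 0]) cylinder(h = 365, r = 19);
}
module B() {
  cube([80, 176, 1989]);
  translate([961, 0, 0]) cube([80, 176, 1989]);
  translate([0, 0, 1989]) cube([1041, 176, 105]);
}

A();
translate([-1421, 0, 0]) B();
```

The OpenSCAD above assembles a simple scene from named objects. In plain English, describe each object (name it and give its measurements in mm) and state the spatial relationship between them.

A is a four-legged stool. The seat is 356×283 mm, 39 mm thick, top at z = 404 mm. It stands on four round legs, each 38 mm in diameter, from z = 0 to the seat underside, each leg's axis is inset half a diameter from the nearest pair of seat edges (so the leg's bounding box is flush with the corner).

B is a door frame. The clear opening is 881 mm wide and 1989 mm high. Two 80 mm wide jambs, 176 mm deep, stand either side of the opening from the floor to the top of the opening. A 105 mm thick head sits across the top of both jambs, spanning the full outside width of the frame.

The door frame is on the floor beside the stool on its −x side.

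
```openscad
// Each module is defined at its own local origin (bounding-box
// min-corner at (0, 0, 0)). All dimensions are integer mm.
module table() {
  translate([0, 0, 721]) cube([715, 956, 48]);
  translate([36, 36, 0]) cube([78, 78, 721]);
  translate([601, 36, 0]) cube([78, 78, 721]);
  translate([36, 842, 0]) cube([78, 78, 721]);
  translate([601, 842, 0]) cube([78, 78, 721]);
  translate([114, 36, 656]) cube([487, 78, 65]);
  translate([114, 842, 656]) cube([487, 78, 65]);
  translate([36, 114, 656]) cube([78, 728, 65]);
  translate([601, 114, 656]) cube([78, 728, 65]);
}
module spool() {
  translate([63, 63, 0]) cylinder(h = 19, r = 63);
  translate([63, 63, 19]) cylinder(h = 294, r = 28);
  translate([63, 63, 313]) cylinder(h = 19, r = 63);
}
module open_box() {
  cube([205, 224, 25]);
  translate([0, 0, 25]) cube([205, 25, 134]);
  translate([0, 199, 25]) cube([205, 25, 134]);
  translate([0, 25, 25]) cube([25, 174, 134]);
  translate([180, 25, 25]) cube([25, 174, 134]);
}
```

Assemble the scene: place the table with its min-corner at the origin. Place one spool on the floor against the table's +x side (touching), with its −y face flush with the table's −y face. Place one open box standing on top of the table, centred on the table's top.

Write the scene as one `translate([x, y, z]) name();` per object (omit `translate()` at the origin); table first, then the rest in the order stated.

table();
translate([715, 0, 0]) spool();
translate([255, 366, 769]) open_box();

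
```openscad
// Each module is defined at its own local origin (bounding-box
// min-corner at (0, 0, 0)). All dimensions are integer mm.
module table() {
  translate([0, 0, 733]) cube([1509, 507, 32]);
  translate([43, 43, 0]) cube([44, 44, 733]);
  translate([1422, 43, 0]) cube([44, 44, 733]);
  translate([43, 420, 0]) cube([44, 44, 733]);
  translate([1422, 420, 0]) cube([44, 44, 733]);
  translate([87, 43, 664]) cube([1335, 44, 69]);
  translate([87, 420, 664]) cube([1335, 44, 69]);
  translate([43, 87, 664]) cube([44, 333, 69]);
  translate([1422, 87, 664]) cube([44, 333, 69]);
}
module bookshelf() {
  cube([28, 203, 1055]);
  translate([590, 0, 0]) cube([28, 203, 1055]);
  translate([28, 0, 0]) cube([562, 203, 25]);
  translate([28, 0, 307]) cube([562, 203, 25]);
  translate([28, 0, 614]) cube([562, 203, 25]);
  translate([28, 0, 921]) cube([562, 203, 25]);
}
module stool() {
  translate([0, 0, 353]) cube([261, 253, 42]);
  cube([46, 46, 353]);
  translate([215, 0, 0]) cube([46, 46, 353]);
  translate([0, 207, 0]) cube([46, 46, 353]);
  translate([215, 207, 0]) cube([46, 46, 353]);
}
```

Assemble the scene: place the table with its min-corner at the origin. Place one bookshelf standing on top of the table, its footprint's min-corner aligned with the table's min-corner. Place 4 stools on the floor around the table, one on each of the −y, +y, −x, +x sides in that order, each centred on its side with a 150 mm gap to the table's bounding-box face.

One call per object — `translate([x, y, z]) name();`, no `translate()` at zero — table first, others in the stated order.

table();
translate([0, 0, 765]) bookshelf();
translate([624, -403, 0]) stool();
translate([624, 657, 0]) stool();
translate([-411, 127, 0]) stool();
translate([1659, 127, 0]) stool();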